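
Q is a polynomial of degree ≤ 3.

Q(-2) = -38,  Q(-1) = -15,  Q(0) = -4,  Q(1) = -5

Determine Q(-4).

First differences: 23, 11, -1. Second differences: -12, -12.
Level-2 differences are constant, so Q has degree 2.
Fitting a degree-2 polynomial gives Q(m) = -6m² + 5m - 4.
Then Q(-4) = -120.

-120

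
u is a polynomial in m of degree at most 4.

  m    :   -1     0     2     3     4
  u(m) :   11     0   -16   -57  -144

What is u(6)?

-528

Write u(m) = am^4 + bm³ + cm² + dm + e; the 5 given values yield a linear system in the 5 coefficients.
Solving, the leading coefficient vanishes, and u(m) = -3m³ + 4m² - 4m.
Then u(6) = -528.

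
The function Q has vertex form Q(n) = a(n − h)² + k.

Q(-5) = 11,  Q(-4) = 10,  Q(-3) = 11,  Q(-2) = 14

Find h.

-4

First differences -1, 1, 3; second difference 2 = 2a, so a = 1.
Expanding, the n-coefficient is −2ah = -2h; matching it to the data gives h = -4, and then k = 10.
So Q(n) = 1(n + 4)² + 10.
Hence h = -4.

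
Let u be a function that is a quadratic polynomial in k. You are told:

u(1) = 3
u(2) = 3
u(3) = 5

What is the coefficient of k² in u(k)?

1

Write u(k) = ak² + bk + c; the 3 given values yield a linear system in the 3 coefficients.
Solving, u(k) = k² - 3k + 5.
The coefficient of k² is 1.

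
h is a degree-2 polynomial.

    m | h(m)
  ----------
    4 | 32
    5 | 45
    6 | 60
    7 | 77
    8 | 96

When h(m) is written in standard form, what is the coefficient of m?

4

First differences: 13, 15, 17, 19. Second differences: 2, 2, 2.
Level-2 differences are constant, so h has degree 2.
Fitting a degree-2 polynomial gives h(m) = m² + 4m.
The coefficient of m is 4.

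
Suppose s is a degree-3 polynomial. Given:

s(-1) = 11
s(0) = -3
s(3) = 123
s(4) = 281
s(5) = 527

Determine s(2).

Write s(n) = an³ + bn² + cn + d; the 5 given values yield a linear system in the 4 coefficients.
Solving, s(n) = 3n³ + 8n² - 9n - 3.
Then s(2) = 35.

35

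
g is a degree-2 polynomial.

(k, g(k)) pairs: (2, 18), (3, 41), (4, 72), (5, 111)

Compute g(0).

-4

Write g(k) = ak² + bk + c; the 4 given values yield a linear system in the 3 coefficients.
Solving, g(k) = 4k² + 3k - 4.
Then g(0) = -4.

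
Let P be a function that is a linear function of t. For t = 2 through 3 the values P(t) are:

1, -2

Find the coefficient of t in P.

-3

Write P(t) = at + b; the 2 given values yield a linear system in the 2 coefficients.
Solving, P(t) = -3t + 7.
The coefficient of t is -3.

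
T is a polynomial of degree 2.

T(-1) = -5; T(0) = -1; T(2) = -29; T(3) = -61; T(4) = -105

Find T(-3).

-49

Write T(x) = ax² + bx + c; the 5 given values yield a linear system in the 3 coefficients.
Solving, T(x) = -6x² - 2x - 1.
Then T(-3) = -49.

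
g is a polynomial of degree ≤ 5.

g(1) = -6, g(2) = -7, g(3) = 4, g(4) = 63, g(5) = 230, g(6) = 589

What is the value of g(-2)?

69

First differences: -1, 11, 59, 167, 359. Second differences: 12, 48, 108, 192. Third differences: 36, 60, 84. Fourth differences: 24, 24.
Level-4 differences are constant, so g has degree 4.
Fitting a degree-4 polynomial gives g(n) = n^4 - 4n³ + 5n² - 3n - 5.
Then g(-2) = 69.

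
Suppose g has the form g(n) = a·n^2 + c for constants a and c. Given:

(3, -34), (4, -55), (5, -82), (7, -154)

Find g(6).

From g(3) = -34 and g(4) = -55: 9a + c = -34 and 16a + c = -55.
Subtracting: 7a = -21, so a = -3; then c = -34 − (-3)·9 = -7.
So g(n) = -3n² − 7, and g(6) = -115.

-115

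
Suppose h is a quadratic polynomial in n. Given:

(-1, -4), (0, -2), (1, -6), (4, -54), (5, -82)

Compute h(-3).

-26

Write h(n) = an² + bn + c; the 5 given values yield a linear system in the 3 coefficients.
Solving, h(n) = -3n² - n - 2.
Then h(-3) = -26.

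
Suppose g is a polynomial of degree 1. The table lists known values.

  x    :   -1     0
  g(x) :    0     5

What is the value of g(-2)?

-5

Write g(x) = ax + b; the 2 given values yield a linear system in the 2 coefficients.
Solving, g(x) = 5x + 5.
Then g(-2) = -5.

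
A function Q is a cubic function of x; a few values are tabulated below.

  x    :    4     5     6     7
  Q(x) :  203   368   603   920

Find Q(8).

1331

Write Q(x) = ax³ + bx² + cx + d; the 4 given values yield a linear system in the 4 coefficients.
Solving, Q(x) = 2x³ + 5x² - 2x + 3.
Then Q(8) = 1331.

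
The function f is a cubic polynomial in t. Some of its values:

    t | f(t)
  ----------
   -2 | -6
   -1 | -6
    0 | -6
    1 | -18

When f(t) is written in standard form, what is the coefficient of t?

Write f(t) = at³ + bt² + ct + d; the 4 given values yield a linear system in the 4 coefficients.
Solving, f(t) = -2t³ - 6t² - 4t - 6.
The coefficient of t is -4.

-4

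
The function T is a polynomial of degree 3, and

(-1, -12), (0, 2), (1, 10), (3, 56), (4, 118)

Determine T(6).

380

Write T(n) = an³ + bn² + cn + d; the 5 given values yield a linear system in the 4 coefficients.
Solving, T(n) = 2n³ - 3n² + 9n + 2.
Then T(6) = 380.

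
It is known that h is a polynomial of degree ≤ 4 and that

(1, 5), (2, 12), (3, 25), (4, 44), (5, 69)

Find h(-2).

First differences: 7, 13, 19, 25. Second differences: 6, 6, 6.
Level-2 differences are constant, so h has degree 2.
Fitting a degree-2 polynomial gives h(x) = 3x² - 2x + 4.
Then h(-2) = 20.

20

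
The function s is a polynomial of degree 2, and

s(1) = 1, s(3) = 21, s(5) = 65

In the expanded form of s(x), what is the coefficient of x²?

3

Write s(x) = ax² + bx + c; the 3 given values yield a linear system in the 3 coefficients.
Solving, s(x) = 3x² - 2x.
The coefficient of x² is 3.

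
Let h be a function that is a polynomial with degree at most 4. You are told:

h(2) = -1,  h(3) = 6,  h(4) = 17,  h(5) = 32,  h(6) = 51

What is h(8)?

101

Write h(n) = an^4 + bn³ + cn² + dn + e; the 5 given values yield a linear system in the 5 coefficients.
Solving, the top 2 coefficients vanish, and h(n) = 2n² - 3n - 3.
Then h(8) = 101.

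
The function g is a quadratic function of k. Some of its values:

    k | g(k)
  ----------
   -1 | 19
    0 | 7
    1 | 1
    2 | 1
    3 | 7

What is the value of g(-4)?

91

First differences: -12, -6, 0, 6. Second differences: 6, 6, 6.
Level-2 differences are constant, so g has degree 2.
Fitting a degree-2 polynomial gives g(k) = 3k² - 9k + 7.
Then g(-4) = 91.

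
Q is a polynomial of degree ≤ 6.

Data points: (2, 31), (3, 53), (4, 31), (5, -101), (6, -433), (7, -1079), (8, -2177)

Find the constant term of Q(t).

First differences: 22, -22, -132, -332, -646, -1098. Second differences: -44, -110, -200, -314, -452. Third differences: -66, -90, -114, -138. Fourth differences: -24, -24, -24.
Level-4 differences are constant, so Q has degree 4.
Fitting a degree-4 polynomial gives Q(t) = -t^4 + 3t³ + 6t² - 1.
The constant term is Q(0) = -1.

-1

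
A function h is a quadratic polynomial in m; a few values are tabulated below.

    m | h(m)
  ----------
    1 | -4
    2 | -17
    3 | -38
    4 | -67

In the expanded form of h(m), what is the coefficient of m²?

-4

Write h(m) = am² + bm + c; the 4 given values yield a linear system in the 3 coefficients.
Solving, h(m) = -4m² - m + 1.
The coefficient of m² is -4.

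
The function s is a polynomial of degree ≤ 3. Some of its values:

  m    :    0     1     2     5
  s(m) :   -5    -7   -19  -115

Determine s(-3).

Write s(m) = am³ + bm² + cm + d; the 4 given values yield a linear system in the 4 coefficients.
Solving, the leading coefficient vanishes, and s(m) = -5m² + 3m - 5.
Then s(-3) = -59.

-59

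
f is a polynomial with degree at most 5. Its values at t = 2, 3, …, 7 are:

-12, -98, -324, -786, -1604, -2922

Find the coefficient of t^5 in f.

0

Write f(t) = at^5 + bt^4 + ct³ + dt² + et + p; the 6 given values yield a linear system in the 6 coefficients.
Solving, the leading coefficient vanishes, and f(t) = -t^4 - 2t³ + 3t² + 2t + 4.
The coefficient of t^5 is 0.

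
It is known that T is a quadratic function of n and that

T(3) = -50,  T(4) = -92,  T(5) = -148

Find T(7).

-302

Write T(n) = an² + bn + c; the 3 given values yield a linear system in the 3 coefficients.
Solving, T(n) = -7n² + 7n - 8.
Then T(7) = -302.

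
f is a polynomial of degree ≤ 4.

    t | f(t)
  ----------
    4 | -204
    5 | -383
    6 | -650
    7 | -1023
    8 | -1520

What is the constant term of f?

-8

First differences: -179, -267, -373, -497. Second differences: -88, -106, -124. Third differences: -18, -18.
Level-3 differences are constant, so f has degree 3.
Fitting a degree-3 polynomial gives f(t) = -3t³ + t² - 5t - 8.
The constant term is f(0) = -8.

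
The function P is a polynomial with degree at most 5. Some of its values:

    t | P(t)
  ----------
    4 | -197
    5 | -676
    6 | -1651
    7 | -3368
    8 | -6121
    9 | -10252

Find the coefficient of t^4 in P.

-2

First differences: -479, -975, -1717, -2753, -4131. Second differences: -496, -742, -1036, -1378. Third differences: -246, -294, -342. Fourth differences: -48, -48.
Level-4 differences are constant, so P has degree 4.
Fitting a degree-4 polynomial gives P(t) = -2t^4 + 3t³ + 9t² - 5t - 1.
The coefficient of t^4 is -2.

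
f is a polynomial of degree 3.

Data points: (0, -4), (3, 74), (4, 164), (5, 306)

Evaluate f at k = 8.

Write f(k) = ak³ + bk² + ck + d; the 4 given values yield a linear system in the 4 coefficients.
Solving, f(k) = 2k³ + 2k² + 2k - 4.
Then f(8) = 1164.

1164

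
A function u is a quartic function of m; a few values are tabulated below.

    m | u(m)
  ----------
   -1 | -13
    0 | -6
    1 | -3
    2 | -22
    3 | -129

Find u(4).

-438

Write u(m) = am^4 + bm³ + cm² + dm + e; the 5 given values yield a linear system in the 5 coefficients.
Solving, u(m) = -2m^4 + m³ + 4m - 6.
Then u(4) = -438.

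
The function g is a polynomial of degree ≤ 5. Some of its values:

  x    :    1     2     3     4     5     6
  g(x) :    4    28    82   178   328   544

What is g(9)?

First differences: 24, 54, 96, 150, 216. Second differences: 30, 42, 54, 66. Third differences: 12, 12, 12.
Level-3 differences are constant, so g has degree 3.
Fitting a degree-3 polynomial gives g(x) = 2x³ + 3x² + x - 2.
Then g(9) = 1708.

1708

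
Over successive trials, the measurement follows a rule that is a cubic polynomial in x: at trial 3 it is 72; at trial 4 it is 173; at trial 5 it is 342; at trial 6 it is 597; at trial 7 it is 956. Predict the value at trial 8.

Write the value at x as Q(x).
Write Q(x) = ax³ + bx² + cx + d; the 5 given values yield a linear system in the 4 coefficients.
Solving, Q(x) = 3x³ - 2x² + 4x - 3.
Then Q(8) = 1437.

1437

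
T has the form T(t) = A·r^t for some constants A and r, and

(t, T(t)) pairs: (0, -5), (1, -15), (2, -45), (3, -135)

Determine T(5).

Consecutive ratio: -15/(-5) = 3, and -45/(-15) = 3, so r = 3.
Then A·3^0 = -5 gives A = -5, and T(t) = -5·3^t.
T(5) = -5·3^5 = -1215.

-1215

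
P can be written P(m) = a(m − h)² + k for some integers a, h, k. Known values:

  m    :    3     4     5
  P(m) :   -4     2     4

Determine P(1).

-28

First differences 6, 2; second difference -4 = 2a, so a = -2.
Expanding, the m-coefficient is −2ah = 4h; matching it to the data gives h = 5, and then k = 4.
So P(m) = -2(m − 5)² + 4.
P(1) = -2·(-4)² + 4 = -28.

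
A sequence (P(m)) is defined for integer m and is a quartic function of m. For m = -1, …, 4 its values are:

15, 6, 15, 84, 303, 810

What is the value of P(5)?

First differences: -9, 9, 69, 219, 507. Second differences: 18, 60, 150, 288. Third differences: 42, 90, 138. Fourth differences: 48, 48.
Level-4 differences are constant, so P has degree 4.
Fitting a degree-4 polynomial gives P(m) = 2m^4 + 3m³ + 7m² - 3m + 6.
Then P(5) = 1791.

1791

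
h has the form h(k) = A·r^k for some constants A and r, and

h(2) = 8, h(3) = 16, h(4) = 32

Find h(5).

Consecutive ratio: 16/8 = 2, and 32/16 = 2, so r = 2.
Then A·2^2 = 8 gives A = 2, and h(k) = 2·2^k.
h(5) = 2·2^5 = 64.

64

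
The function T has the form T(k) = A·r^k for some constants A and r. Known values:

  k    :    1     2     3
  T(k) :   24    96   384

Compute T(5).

6144

Consecutive ratio: 96/24 = 4, and 384/96 = 4, so r = 4.
Then A·4^1 = 24 gives A = 6, and T(k) = 6·4^k.
T(5) = 6·4^5 = 6144.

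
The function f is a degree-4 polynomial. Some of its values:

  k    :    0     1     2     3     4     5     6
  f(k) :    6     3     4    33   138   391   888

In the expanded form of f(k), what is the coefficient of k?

Write f(k) = ak^4 + bk³ + ck² + dk + e; the 7 given values yield a linear system in the 5 coefficients.
Solving, f(k) = k^4 - 2k³ + k² - 3k + 6.
The coefficient of k is -3.

-3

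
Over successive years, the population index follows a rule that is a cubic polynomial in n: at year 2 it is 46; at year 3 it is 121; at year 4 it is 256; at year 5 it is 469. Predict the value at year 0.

4

Write the value at n as u(n).
Write u(n) = an³ + bn² + cn + d; the 4 given values yield a linear system in the 4 coefficients.
Solving, u(n) = 3n³ + 3n² + 3n + 4.
Then u(0) = 4.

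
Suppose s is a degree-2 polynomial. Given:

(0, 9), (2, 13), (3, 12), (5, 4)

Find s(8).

Write s(k) = ak² + bk + c; the 4 given values yield a linear system in the 3 coefficients.
Solving, s(k) = -k² + 4k + 9.
Then s(8) = -23.

-23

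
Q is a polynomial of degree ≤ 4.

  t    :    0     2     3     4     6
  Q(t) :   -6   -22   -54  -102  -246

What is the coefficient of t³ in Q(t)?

0

Write Q(t) = at^4 + bt³ + ct² + dt + e; the 5 given values yield a linear system in the 5 coefficients.
Solving, the top 2 coefficients vanish, and Q(t) = -8t² + 8t - 6.
The coefficient of t³ is 0.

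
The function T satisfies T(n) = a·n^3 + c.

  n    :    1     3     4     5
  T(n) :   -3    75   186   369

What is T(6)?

642

From T(1) = -3 and T(3) = 75: 1a + c = -3 and 27a + c = 75.
Subtracting: 26a = 78, so a = 3; then c = -3 − 3·1 = -6.
So T(n) = 3n³ − 6, and T(6) = 642.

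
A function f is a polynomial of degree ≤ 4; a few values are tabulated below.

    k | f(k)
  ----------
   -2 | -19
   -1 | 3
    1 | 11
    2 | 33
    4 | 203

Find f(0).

7

Write f(k) = ak^4 + bk³ + ck² + dk + e; the 5 given values yield a linear system in the 5 coefficients.
Solving, the leading coefficient vanishes, and f(k) = 3k³ + k + 7.
Then f(0) = 7.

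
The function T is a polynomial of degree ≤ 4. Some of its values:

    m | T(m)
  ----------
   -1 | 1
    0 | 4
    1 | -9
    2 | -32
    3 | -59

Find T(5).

-101

Write T(m) = am^4 + bm³ + cm² + dm + e; the 5 given values yield a linear system in the 5 coefficients.
Solving, the leading coefficient vanishes, and T(m) = m³ - 8m² - 6m + 4.
Then T(5) = -101.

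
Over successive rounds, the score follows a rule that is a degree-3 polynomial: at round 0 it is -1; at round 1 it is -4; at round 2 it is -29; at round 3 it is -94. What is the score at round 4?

-217

Write the value at m as u(m).
Write u(m) = am³ + bm² + cm + d; the 4 given values yield a linear system in the 4 coefficients.
Solving, u(m) = -3m³ - 2m² + 2m - 1.
Then u(4) = -217.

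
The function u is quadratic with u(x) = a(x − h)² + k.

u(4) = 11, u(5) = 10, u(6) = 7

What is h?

First differences -1, -3; second difference -2 = 2a, so a = -1.
Expanding, the x-coefficient is −2ah = 2h; matching it to the data gives h = 4, and then k = 11.
So u(x) = -1(x − 4)² + 11.
Hence h = 4.

4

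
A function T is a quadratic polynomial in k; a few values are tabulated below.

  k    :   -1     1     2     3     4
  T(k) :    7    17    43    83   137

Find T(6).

287

Write T(k) = ak² + bk + c; the 5 given values yield a linear system in the 3 coefficients.
Solving, T(k) = 7k² + 5k + 5.
Then T(6) = 287.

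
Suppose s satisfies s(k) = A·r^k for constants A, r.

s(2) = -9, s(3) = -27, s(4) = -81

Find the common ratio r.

3

Consecutive ratio: -27/(-9) = 3, and -81/(-27) = 3, so r = 3.
Then A·3^2 = -9 gives A = -1, and s(k) = -1·3^k.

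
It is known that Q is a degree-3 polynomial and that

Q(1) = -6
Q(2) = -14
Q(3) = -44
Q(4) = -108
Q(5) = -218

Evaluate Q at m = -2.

First differences: -8, -30, -64, -110. Second differences: -22, -34, -46. Third differences: -12, -12.
Level-3 differences are constant, so Q has degree 3.
Fitting a degree-3 polynomial gives Q(m) = -2m³ + m² + 3m - 8.
Then Q(-2) = 6.

6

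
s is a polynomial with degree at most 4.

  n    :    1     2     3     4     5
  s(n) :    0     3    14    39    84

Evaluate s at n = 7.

Write s(n) = an^4 + bn³ + cn² + dn + e; the 5 given values yield a linear system in the 5 coefficients.
Solving, the leading coefficient vanishes, and s(n) = n³ - 2n² + 2n - 1.
Then s(7) = 258.

258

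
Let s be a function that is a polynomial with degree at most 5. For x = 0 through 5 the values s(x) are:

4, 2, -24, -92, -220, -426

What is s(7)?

First differences: -2, -26, -68, -128, -206. Second differences: -24, -42, -60, -78. Third differences: -18, -18, -18.
Level-3 differences are constant, so s has degree 3.
Fitting a degree-3 polynomial gives s(x) = -3x³ - 3x² + 4x + 4.
Then s(7) = -1144.

-1144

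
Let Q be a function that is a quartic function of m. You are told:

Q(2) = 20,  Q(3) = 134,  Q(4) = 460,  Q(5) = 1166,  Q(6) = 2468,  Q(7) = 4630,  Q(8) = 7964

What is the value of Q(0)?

-4

First differences: 114, 326, 706, 1302, 2162, 3334. Second differences: 212, 380, 596, 860, 1172. Third differences: 168, 216, 264, 312. Fourth differences: 48, 48, 48.
Level-4 differences are constant, so Q has degree 4.
Fitting a degree-4 polynomial gives Q(m) = 2m^4 - 4m² + 4m - 4.
Then Q(0) = -4.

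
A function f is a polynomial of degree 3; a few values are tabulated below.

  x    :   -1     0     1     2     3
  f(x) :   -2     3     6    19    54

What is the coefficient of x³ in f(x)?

First differences: 5, 3, 13, 35. Second differences: -2, 10, 22. Third differences: 12, 12.
Level-3 differences are constant, so f has degree 3.
Fitting a degree-3 polynomial gives f(x) = 2x³ - x² + 2x + 3.
The coefficient of x³ is 2.

2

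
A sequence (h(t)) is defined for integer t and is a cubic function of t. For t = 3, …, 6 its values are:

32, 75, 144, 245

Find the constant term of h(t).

Write h(t) = at³ + bt² + ct + d; the 4 given values yield a linear system in the 4 coefficients.
Solving, h(t) = t³ + t² - t - 1.
The constant term is h(0) = -1.

-1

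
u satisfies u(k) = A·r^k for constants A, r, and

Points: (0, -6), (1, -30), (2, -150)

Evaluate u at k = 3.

-750

Consecutive ratio: -30/(-6) = 5, and -150/(-30) = 5, so r = 5.
Then A·5^0 = -6 gives A = -6, and u(k) = -6·5^k.
u(3) = -6·5^3 = -750.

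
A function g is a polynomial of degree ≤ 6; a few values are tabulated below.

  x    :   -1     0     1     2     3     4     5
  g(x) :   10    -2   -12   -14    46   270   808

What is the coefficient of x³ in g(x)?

-3

First differences: -12, -10, -2, 60, 224, 538. Second differences: 2, 8, 62, 164, 314. Third differences: 6, 54, 102, 150. Fourth differences: 48, 48, 48.
Level-4 differences are constant, so g has degree 4.
Fitting a degree-4 polynomial gives g(x) = 2x^4 - 3x³ - x² - 8x - 2.
The coefficient of x³ is -3.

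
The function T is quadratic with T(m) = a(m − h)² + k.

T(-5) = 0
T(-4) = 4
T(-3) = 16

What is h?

-5

First differences 4, 12; second difference 8 = 2a, so a = 4.
Expanding, the m-coefficient is −2ah = -8h; matching it to the data gives h = -5, and then k = 0.
So T(m) = 4(m + 5)² + 0.
Hence h = -5.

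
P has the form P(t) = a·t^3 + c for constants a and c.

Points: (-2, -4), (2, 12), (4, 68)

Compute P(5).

From P(-2) = -4 and P(2) = 12: -8a + c = -4 and 8a + c = 12.
Subtracting: 16a = 16, so a = 1; then c = -4 − 1·(-8) = 4.
So P(t) = 1t³ + 4, and P(5) = 129.

129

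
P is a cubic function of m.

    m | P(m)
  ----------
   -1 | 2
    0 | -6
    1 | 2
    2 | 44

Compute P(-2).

Write P(m) = am³ + bm² + cm + d; the 4 given values yield a linear system in the 4 coefficients.
Solving, P(m) = 3m³ + 8m² - 3m - 6.
Then P(-2) = 8.

8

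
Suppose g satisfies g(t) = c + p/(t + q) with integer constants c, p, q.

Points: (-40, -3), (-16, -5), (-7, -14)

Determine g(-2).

16

(g(t) − c)(t + q) = p for each data point; the three points give a linear system in c and q, then p follows.
Solving: c = -2, q = 4, p = 36, so g(t) = -2 + 36/(t + 4).
Then g(-2) = -2 + 36/2 = 16.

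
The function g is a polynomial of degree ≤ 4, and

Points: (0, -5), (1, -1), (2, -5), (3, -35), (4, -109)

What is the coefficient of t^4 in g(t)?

First differences: 4, -4, -30, -74. Second differences: -8, -26, -44. Third differences: -18, -18.
Level-3 differences are constant, so g has degree 3.
Fitting a degree-3 polynomial gives g(t) = -3t³ + 5t² + 2t - 5.
The coefficient of t^4 is 0.

0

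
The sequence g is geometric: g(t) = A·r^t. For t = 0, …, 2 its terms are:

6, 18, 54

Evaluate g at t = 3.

Consecutive ratio: 18/6 = 3, and 54/18 = 3, so r = 3.
Then A·3^0 = 6 gives A = 6, and g(t) = 6·3^t.
g(3) = 6·3^3 = 162.

162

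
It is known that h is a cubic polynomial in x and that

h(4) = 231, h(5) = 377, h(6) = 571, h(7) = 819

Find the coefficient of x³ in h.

1

Write h(x) = ax³ + bx² + cx + d; the 4 given values yield a linear system in the 4 coefficients.
Solving, h(x) = x³ + 9x² + 4x + 7.
The coefficient of x³ is 1.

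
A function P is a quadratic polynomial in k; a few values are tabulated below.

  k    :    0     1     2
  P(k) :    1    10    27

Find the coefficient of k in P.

5

Write P(k) = ak² + bk + c; the 3 given values yield a linear system in the 3 coefficients.
Solving, P(k) = 4k² + 5k + 1.
The coefficient of k is 5.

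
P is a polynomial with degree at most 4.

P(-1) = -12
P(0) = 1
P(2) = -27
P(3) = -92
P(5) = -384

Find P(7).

Write P(t) = at^4 + bt³ + ct² + dt + e; the 5 given values yield a linear system in the 5 coefficients.
Solving, the leading coefficient vanishes, and P(t) = -2t³ - 7t² + 8t + 1.
Then P(7) = -972.

-972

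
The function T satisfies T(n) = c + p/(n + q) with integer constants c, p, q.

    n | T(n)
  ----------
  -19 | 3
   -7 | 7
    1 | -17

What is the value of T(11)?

(T(n) − c)(n + q) = p for each data point; the three points give a linear system in c and q, then p follows.
Solving: c = 1, q = 1, p = -36, so T(n) = 1 − 36/(n + 1).
Then T(11) = 1 − 36/12 = -2.

-2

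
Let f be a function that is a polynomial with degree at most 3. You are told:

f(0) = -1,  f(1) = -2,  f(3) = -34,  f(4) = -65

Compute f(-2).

Write f(x) = ax³ + bx² + cx + d; the 4 given values yield a linear system in the 4 coefficients.
Solving, the leading coefficient vanishes, and f(x) = -5x² + 4x - 1.
Then f(-2) = -29.

-29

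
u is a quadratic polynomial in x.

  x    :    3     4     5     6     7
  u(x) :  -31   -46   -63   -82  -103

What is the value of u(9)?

Write u(x) = ax² + bx + c; the 5 given values yield a linear system in the 3 coefficients.
Solving, u(x) = -x² - 8x + 2.
Then u(9) = -151.

-151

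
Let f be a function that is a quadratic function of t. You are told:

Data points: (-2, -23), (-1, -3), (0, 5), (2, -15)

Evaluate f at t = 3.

Write f(t) = at² + bt + c; the 4 given values yield a linear system in the 3 coefficients.
Solving, f(t) = -6t² + 2t + 5.
Then f(3) = -43.

-43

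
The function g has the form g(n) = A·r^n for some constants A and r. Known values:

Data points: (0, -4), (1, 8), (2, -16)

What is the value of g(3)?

32

Consecutive ratio: 8/(-4) = -2, and -16/8 = -2, so r = -2.
Then A·(-2)^0 = -4 gives A = -4, and g(n) = -4·(-2)^n.
g(3) = -4·(-2)^3 = 32.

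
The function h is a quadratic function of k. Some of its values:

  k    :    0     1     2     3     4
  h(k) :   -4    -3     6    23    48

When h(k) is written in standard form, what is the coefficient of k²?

First differences: 1, 9, 17, 25. Second differences: 8, 8, 8.
Level-2 differences are constant, so h has degree 2.
Fitting a degree-2 polynomial gives h(k) = 4k² - 3k - 4.
The coefficient of k² is 4.

4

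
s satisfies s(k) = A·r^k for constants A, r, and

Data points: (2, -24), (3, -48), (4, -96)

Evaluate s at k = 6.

Consecutive ratio: -48/(-24) = 2, and -96/(-48) = 2, so r = 2.
Then A·2^2 = -24 gives A = -6, and s(k) = -6·2^k.
s(6) = -6·2^6 = -384.

-384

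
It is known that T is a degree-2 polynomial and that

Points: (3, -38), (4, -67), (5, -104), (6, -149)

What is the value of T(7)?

-202

First differences: -29, -37, -45. Second differences: -8, -8.
Level-2 differences are constant, so T has degree 2.
Fitting a degree-2 polynomial gives T(m) = -4m² - m + 1.
Then T(7) = -202.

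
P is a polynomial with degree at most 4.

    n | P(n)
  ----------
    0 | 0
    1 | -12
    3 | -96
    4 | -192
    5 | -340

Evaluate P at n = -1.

8

Write P(n) = an^4 + bn³ + cn² + dn + e; the 5 given values yield a linear system in the 5 coefficients.
Solving, the leading coefficient vanishes, and P(n) = -2n³ - 2n² - 8n.
Then P(-1) = 8.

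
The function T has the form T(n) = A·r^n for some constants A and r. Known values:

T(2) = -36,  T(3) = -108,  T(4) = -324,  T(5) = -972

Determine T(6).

Consecutive ratio: -108/(-36) = 3, and -324/(-108) = 3, so r = 3.
Then A·3^2 = -36 gives A = -4, and T(n) = -4·3^n.
T(6) = -4·3^6 = -2916.

-2916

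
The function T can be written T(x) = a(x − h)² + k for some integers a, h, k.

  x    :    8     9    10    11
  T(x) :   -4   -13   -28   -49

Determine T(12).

First differences -9, -15, -21; second difference -6 = 2a, so a = -3.
Expanding, the x-coefficient is −2ah = 6h; matching it to the data gives h = 7, and then k = -1.
So T(x) = -3(x − 7)² − 1.
T(12) = -3·5² − 1 = -76.

-76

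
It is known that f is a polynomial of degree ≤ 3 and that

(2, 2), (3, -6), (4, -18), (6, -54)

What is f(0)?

6

Write f(t) = at³ + bt² + ct + d; the 4 given values yield a linear system in the 4 coefficients.
Solving, the leading coefficient vanishes, and f(t) = -2t² + 2t + 6.
Then f(0) = 6.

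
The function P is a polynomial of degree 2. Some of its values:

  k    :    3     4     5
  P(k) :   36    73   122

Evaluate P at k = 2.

11

Write P(k) = ak² + bk + c; the 3 given values yield a linear system in the 3 coefficients.
Solving, P(k) = 6k² - 5k - 3.
Then P(2) = 11.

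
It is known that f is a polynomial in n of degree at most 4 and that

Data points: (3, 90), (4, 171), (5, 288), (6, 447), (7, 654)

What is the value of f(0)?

3

Write f(n) = an^4 + bn³ + cn² + dn + e; the 5 given values yield a linear system in the 5 coefficients.
Solving, the leading coefficient vanishes, and f(n) = n³ + 6n² + 2n + 3.
Then f(0) = 3.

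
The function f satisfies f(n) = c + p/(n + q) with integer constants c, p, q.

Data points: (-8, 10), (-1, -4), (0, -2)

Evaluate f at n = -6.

(f(n) − c)(n + q) = p for each data point; the three points give a linear system in c and q, then p follows.
Solving: c = 4, q = 4, p = -24, so f(n) = 4 − 24/(n + 4).
Then f(-6) = 4 − 24/(-2) = 16.

16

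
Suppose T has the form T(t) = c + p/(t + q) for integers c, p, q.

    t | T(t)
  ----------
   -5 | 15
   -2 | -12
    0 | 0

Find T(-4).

24

(T(t) − c)(t + q) = p for each data point; the three points give a linear system in c and q, then p follows.
Solving: c = 6, q = 3, p = -18, so T(t) = 6 − 18/(t + 3).
Then T(-4) = 6 − 18/(-1) = 24.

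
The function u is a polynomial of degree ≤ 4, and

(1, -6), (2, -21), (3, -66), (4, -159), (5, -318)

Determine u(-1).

First differences: -15, -45, -93, -159. Second differences: -30, -48, -66. Third differences: -18, -18.
Level-3 differences are constant, so u has degree 3.
Fitting a degree-3 polynomial gives u(k) = -3k³ + 3k² - 3k - 3.
Then u(-1) = 6.

6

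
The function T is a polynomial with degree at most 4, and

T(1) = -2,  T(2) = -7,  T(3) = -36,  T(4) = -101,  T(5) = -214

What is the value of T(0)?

-9

First differences: -5, -29, -65, -113. Second differences: -24, -36, -48. Third differences: -12, -12.
Level-3 differences are constant, so T has degree 3.
Fitting a degree-3 polynomial gives T(t) = -2t³ + 9t - 9.
Then T(0) = -9.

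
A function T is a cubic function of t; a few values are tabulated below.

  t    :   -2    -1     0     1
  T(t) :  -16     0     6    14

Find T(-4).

-126

Write T(t) = at³ + bt² + ct + d; the 4 given values yield a linear system in the 4 coefficients.
Solving, T(t) = 2t³ + t² + 5t + 6.
Then T(-4) = -126.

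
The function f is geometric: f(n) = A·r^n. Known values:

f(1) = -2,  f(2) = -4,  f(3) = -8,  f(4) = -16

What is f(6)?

Consecutive ratio: -4/(-2) = 2, and -8/(-4) = 2, so r = 2.
Then A·2^1 = -2 gives A = -1, and f(n) = -1·2^n.
f(6) = -1·2^6 = -64.

-64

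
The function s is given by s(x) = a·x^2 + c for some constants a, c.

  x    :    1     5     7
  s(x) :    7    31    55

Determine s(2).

From s(1) = 7 and s(5) = 31: 1a + c = 7 and 25a + c = 31.
Subtracting: 24a = 24, so a = 1; then c = 7 − 1·1 = 6.
So s(x) = 1x² + 6, and s(2) = 10.

10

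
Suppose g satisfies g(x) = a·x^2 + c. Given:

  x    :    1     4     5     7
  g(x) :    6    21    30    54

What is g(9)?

86

From g(1) = 6 and g(4) = 21: 1a + c = 6 and 16a + c = 21.
Subtracting: 15a = 15, so a = 1; then c = 6 − 1·1 = 5.
So g(x) = 1x² + 5, and g(9) = 86.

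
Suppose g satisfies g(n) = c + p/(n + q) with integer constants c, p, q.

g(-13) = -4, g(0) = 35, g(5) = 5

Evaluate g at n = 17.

(g(n) − c)(n + q) = p for each data point; the three points give a linear system in c and q, then p follows.
Solving: c = -1, q = 1, p = 36, so g(n) = -1 + 36/(n + 1).
Then g(17) = -1 + 36/18 = 1.

1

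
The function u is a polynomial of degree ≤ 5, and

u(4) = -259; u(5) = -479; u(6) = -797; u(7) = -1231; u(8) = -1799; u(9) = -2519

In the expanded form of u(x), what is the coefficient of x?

Write u(x) = ax^5 + bx^4 + cx³ + dx² + ex + p; the 6 given values yield a linear system in the 6 coefficients.
Solving, the top 2 coefficients vanish, and u(x) = -3x³ - 4x² - x + 1.
The coefficient of x is -1.

-1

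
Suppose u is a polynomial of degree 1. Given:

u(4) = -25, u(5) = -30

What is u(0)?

Write u(n) = an + b; the 2 given values yield a linear system in the 2 coefficients.
Solving, u(n) = -5n - 5.
The constant term is u(0) = -5.

-5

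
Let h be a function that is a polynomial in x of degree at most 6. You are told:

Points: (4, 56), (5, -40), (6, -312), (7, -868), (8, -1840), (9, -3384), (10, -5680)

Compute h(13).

Write h(x) = ax^6 + bx^5 + cx^4 + dx³ + ex² + px + q; the 7 given values yield a linear system in the 7 coefficients.
Solving, the top 2 coefficients vanish, and h(x) = -x^4 + 4x³ + 3x² + 2x.
Then h(13) = -19240.

-19240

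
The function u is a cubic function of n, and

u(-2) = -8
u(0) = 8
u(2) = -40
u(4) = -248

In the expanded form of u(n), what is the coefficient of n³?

Write u(n) = an³ + bn² + cn + d; the 4 given values yield a linear system in the 4 coefficients.
Solving, u(n) = -2n³ - 8n² + 8.
The coefficient of n³ is -2.

-2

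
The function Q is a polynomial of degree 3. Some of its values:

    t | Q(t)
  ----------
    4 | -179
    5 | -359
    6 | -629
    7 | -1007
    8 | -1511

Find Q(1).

1

Write Q(t) = at³ + bt² + ct + d; the 5 given values yield a linear system in the 4 coefficients.
Solving, Q(t) = -3t³ + 3t + 1.
Then Q(1) = 1.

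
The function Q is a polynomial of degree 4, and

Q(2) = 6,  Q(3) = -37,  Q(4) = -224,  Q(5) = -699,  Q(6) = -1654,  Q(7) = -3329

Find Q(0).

-4

Write Q(k) = ak^4 + bk³ + ck² + dk + e; the 6 given values yield a linear system in the 5 coefficients.
Solving, Q(k) = -2k^4 + 4k³ + 2k² + k - 4.
Then Q(0) = -4.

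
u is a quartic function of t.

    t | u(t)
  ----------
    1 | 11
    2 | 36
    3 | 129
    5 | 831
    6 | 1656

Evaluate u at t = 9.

7827

Write u(t) = at^4 + bt³ + ct² + dt + e; the 5 given values yield a linear system in the 5 coefficients.
Solving, u(t) = t^4 + 2t³ - 3t² + 5t + 6.
Then u(9) = 7827.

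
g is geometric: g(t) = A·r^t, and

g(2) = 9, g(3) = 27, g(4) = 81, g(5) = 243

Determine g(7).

2187

Consecutive ratio: 27/9 = 3, and 81/27 = 3, so r = 3.
Then A·3^2 = 9 gives A = 1, and g(t) = 1·3^t.
g(7) = 1·3^7 = 2187.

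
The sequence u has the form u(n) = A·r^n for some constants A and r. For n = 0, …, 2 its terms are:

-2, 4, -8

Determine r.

-2

Consecutive ratio: 4/(-2) = -2, and -8/4 = -2, so r = -2.
Then A·(-2)^0 = -2 gives A = -2, and u(n) = -2·(-2)^n.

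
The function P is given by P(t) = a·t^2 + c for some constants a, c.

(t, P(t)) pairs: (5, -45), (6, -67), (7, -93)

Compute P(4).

From P(5) = -45 and P(6) = -67: 25a + c = -45 and 36a + c = -67.
Subtracting: 11a = -22, so a = -2; then c = -45 − (-2)·25 = 5.
So P(t) = -2t² + 5, and P(4) = -27.

-27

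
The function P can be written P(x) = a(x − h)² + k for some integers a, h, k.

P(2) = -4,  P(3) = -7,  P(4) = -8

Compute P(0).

8

First differences -3, -1; second difference 2 = 2a, so a = 1.
Expanding, the x-coefficient is −2ah = -2h; matching it to the data gives h = 4, and then k = -8.
So P(x) = 1(x − 4)² − 8.
P(0) = 1·(-4)² − 8 = 8.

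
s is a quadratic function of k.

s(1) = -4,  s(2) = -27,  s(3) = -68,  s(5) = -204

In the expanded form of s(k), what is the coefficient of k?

4

Write s(k) = ak² + bk + c; the 4 given values yield a linear system in the 3 coefficients.
Solving, s(k) = -9k² + 4k + 1.
The coefficient of k is 4.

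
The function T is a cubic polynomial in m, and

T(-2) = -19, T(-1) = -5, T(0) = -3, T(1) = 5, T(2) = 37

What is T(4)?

First differences: 14, 2, 8, 32. Second differences: -12, 6, 24. Third differences: 18, 18.
Level-3 differences are constant, so T has degree 3.
Fitting a degree-3 polynomial gives T(m) = 3m³ + 3m² + 2m - 3.
Then T(4) = 245.

245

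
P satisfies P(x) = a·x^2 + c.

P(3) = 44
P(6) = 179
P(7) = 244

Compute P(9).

From P(3) = 44 and P(6) = 179: 9a + c = 44 and 36a + c = 179.
Subtracting: 27a = 135, so a = 5; then c = 44 − 5·9 = -1.
So P(x) = 5x² − 1, and P(9) = 404.

404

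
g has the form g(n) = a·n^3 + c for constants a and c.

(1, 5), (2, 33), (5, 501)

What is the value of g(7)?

1373

From g(1) = 5 and g(2) = 33: 1a + c = 5 and 8a + c = 33.
Subtracting: 7a = 28, so a = 4; then c = 5 − 4·1 = 1.
So g(n) = 4n³ + 1, and g(7) = 1373.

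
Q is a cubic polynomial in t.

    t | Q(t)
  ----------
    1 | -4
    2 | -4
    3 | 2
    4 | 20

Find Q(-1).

-10

Write Q(t) = at³ + bt² + ct + d; the 4 given values yield a linear system in the 4 coefficients.
Solving, Q(t) = t³ - 3t² + 2t - 4.
Then Q(-1) = -10.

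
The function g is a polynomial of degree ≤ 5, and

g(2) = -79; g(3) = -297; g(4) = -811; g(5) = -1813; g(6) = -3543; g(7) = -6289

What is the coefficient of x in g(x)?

First differences: -218, -514, -1002, -1730, -2746. Second differences: -296, -488, -728, -1016. Third differences: -192, -240, -288. Fourth differences: -48, -48.
Level-4 differences are constant, so g has degree 4.
Fitting a degree-4 polynomial gives g(x) = -2x^4 - 4x³ - 2x² - 2x - 3.
The coefficient of x is -2.

-2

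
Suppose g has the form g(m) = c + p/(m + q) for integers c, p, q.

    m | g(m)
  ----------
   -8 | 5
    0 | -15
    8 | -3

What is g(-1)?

(g(m) − c)(m + q) = p for each data point; the three points give a linear system in c and q, then p follows.
Solving: c = 0, q = 2, p = -30, so g(m) = -30/(m + 2).
Then g(-1) = 0 − 30/1 = -30.

-30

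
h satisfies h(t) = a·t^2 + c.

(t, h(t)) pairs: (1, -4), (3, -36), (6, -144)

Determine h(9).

From h(1) = -4 and h(3) = -36: 1a + c = -4 and 9a + c = -36.
Subtracting: 8a = -32, so a = -4; then c = -4 − (-4)·1 = 0.
So h(t) = -4t² + 0, and h(9) = -324.

-324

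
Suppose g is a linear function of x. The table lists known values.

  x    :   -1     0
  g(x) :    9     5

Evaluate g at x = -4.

21

Write g(x) = ax + b; the 2 given values yield a linear system in the 2 coefficients.
Solving, g(x) = -4x + 5.
Then g(-4) = 21.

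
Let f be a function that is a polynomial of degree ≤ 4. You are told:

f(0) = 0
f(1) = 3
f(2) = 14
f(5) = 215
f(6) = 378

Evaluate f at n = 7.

609

Write f(n) = an^4 + bn³ + cn² + dn + e; the 5 given values yield a linear system in the 5 coefficients.
Solving, the leading coefficient vanishes, and f(n) = 2n³ - 2n² + 3n.
Then f(7) = 609.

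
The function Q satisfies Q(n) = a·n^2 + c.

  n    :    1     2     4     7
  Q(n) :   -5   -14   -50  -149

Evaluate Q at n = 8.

From Q(1) = -5 and Q(2) = -14: 1a + c = -5 and 4a + c = -14.
Subtracting: 3a = -9, so a = -3; then c = -5 − (-3)·1 = -2.
So Q(n) = -3n² − 2, and Q(8) = -194.

-194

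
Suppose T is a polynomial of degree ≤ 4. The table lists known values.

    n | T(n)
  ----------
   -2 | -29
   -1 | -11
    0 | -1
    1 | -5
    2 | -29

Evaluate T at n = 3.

-79

Write T(n) = an^4 + bn³ + cn² + dn + e; the 5 given values yield a linear system in the 5 coefficients.
Solving, the leading coefficient vanishes, and T(n) = -n³ - 7n² + 4n - 1.
Then T(3) = -79.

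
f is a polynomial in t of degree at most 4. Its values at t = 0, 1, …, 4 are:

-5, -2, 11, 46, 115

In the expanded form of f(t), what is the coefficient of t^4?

First differences: 3, 13, 35, 69. Second differences: 10, 22, 34. Third differences: 12, 12.
Level-3 differences are constant, so f has degree 3.
Fitting a degree-3 polynomial gives f(t) = 2t³ - t² + 2t - 5.
The coefficient of t^4 is 0.

0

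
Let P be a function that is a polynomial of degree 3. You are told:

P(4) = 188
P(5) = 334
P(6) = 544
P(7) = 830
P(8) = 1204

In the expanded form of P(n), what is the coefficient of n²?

2

Write P(n) = an³ + bn² + cn + d; the 5 given values yield a linear system in the 4 coefficients.
Solving, P(n) = 2n³ + 2n² + 6n + 4.
The coefficient of n² is 2.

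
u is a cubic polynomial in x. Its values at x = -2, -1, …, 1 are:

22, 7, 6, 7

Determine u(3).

-33

Write u(x) = ax³ + bx² + cx + d; the 4 given values yield a linear system in the 4 coefficients.
Solving, u(x) = -2x³ + x² + 2x + 6.
Then u(3) = -33.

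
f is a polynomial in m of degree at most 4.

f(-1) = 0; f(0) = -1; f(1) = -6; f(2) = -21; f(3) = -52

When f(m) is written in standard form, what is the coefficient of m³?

Write f(m) = am^4 + bm³ + cm² + dm + e; the 5 given values yield a linear system in the 5 coefficients.
Solving, the leading coefficient vanishes, and f(m) = -m³ - 2m² - 2m - 1.
The coefficient of m³ is -1.

-1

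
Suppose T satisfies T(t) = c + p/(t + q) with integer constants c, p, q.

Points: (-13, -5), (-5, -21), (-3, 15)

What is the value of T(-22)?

(T(t) − c)(t + q) = p for each data point; the three points give a linear system in c and q, then p follows.
Solving: c = -3, q = 4, p = 18, so T(t) = -3 + 18/(t + 4).
Then T(-22) = -3 + 18/(-18) = -4.

-4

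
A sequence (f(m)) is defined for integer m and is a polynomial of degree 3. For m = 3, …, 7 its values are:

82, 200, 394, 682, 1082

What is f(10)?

First differences: 118, 194, 288, 400. Second differences: 76, 94, 112. Third differences: 18, 18.
Level-3 differences are constant, so f has degree 3.
Fitting a degree-3 polynomial gives f(m) = 3m³ + 2m² - 7m + 4.
Then f(10) = 3134.

3134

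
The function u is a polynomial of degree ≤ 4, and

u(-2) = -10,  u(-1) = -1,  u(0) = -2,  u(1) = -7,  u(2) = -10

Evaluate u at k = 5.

Write u(k) = ak^4 + bk³ + ck² + dk + e; the 5 given values yield a linear system in the 5 coefficients.
Solving, the leading coefficient vanishes, and u(k) = k³ - 2k² - 4k - 2.
Then u(5) = 53.

53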